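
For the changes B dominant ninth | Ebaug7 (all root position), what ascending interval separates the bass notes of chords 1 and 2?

diminished fourth

The roots are B and Eb.
B up to Eb is 4 semitones, a half step narrower than a perfect fourth, so the interval is diminished.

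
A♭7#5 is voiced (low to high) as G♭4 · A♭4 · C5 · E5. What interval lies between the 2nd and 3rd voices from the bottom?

Those voices are A♭4 and C5.
From A♭ to C is 4 semitones, exactly the major third.

major third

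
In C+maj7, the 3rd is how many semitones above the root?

Spelling the chord: C-E-G#-B.
C to E is a major third: 4 semitones.

4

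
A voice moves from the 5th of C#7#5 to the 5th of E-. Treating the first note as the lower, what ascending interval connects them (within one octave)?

The 5th of C#7#5 is G##; the 5th of E- is B.
From G## to B: 2 semitones over a third = diminished.

d3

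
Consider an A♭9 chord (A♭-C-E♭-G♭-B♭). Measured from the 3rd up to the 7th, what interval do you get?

3rd = C; 7th = G♭.
C up to G♭ is 6 semitones, a half step narrower than a perfect fifth, so the interval is diminished.

d5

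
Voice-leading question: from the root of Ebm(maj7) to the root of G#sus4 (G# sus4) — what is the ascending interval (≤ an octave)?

augmented third

Ebm(maj7) has Eb as its root, and G#sus4 (G# sus4) has G# as its root.
Eb up to G# is 5 semitones, a half step wider than a major third, so the interval is augmented.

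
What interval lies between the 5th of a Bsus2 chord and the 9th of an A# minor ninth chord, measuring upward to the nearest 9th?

augmented 4th

Bsus2 has F# as its 5th, and A# minor ninth has B# as its 9th.
From F# to B#: 6 semitones over a fourth = augmented.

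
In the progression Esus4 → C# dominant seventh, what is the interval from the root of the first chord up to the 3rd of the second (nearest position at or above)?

Esus4 has E as its root, and C# dominant seventh has E# as its 3rd.
E up to E# is 1 semitone, a half step wider than a perfect unison, so the interval is augmented.

A1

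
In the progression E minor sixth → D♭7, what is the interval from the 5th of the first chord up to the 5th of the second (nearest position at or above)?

E minor sixth has B as its 5th, and D♭7 has A♭ as its 5th.
From B to A♭: 9 semitones over a seventh = diminished.

diminished seventh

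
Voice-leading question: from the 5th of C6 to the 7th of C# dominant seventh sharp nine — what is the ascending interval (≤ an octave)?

C6 has G as its 5th, and C# dominant seventh sharp nine has B as its 7th.
From G to B is 4 semitones, exactly the major third.

M3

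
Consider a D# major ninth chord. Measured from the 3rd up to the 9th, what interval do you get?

minor seventh

Spelling the chord: D#–F##–A#–C##–E#.
So we need the interval from F## up to E#.
F## up to E# is 10 semitones, a half step narrower than a major seventh, so the interval is minor.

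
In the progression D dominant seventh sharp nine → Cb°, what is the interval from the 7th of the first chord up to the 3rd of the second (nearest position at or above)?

diminished third

D dominant seventh sharp nine has C as its 7th, and Cb° has Ebb as its 3rd.
From C to Ebb: 2 semitones over a third = diminished.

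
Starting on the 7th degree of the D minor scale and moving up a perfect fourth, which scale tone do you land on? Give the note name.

The scale is D E F G A B♭ C.
The 7th degree is C; a perfect fourth above that is F — scale degree 3.

F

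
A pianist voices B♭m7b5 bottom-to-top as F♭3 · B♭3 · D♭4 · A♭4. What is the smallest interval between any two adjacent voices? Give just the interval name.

minor third

Adjacent intervals: F♭3→B♭3 = augmented fourth; B♭3→D♭4 = minor third; D♭4→A♭4 = perfect fifth.
The smallest is B♭3 to D♭4, a minor third (3 semitones).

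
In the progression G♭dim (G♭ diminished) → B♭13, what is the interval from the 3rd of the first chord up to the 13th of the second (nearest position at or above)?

augmented 6th

The 3rd of G♭dim (G♭ diminished) is B𝄫; the 13th of B♭13 is G.
B𝄫 up to G is 10 semitones, a half step wider than a major sixth, so the interval is augmented.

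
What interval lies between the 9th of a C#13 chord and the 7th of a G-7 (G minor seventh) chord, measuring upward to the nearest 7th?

diminished third

The 9th of C#13 is D#; the 7th of G-7 (G minor seventh) is F.
3 letter names make it a third; at 2 semitones (a whole step narrower than major) the quality is diminished.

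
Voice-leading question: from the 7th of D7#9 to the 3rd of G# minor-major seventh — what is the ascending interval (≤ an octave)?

major 7th

The 7th of D7#9 is C; the 3rd of G# minor-major seventh is B.
From C to B is 11 semitones, exactly the major seventh.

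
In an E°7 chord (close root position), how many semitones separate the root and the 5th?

The chord tones of Edim7 (E diminished seventh) are E G B♭ D♭.
E to B♭ is a diminished fifth: 6 semitones.

6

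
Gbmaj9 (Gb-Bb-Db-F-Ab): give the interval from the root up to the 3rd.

That puts Gb below Bb.
Gb up to Bb spans 3 letter names and 4 semitones — a major third.

major third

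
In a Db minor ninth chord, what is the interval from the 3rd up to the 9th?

Spelling the chord: Db, Fb, Ab, Cb, Eb.
3rd = Fb; 9th = Eb.
Fb up to Eb spans 7 letter names and 11 semitones — a major seventh.

major seventh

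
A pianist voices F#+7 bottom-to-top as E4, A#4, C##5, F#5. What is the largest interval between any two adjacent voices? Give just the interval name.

augmented fourth

Adjacent intervals: E4→A#4 = augmented fourth; A#4→C##5 = major third; C##5→F#5 = diminished fourth.
The largest is E4 to A#4, an augmented fourth (6 semitones).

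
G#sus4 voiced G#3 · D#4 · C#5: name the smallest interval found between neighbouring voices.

Adjacent intervals: G#3→D#4 = perfect fifth; D#4→C#5 = minor seventh.
The smallest is G#3 to D#4, a perfect fifth (7 semitones).

perfect 5th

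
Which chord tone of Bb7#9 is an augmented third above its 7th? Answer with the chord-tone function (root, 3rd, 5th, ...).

9th

Bb dominant seventh sharp nine: Bb D F Ab C#.
The 7th is Ab. An augmented third above Ab is C#.
C# is the chord's 9th.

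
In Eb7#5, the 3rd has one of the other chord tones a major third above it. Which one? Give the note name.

B

The chord tones of Eb+7 (Eb augmented seventh) are Eb, G, B, Db.
The 3rd is G. A major third above G is B.
B is the chord's 5th.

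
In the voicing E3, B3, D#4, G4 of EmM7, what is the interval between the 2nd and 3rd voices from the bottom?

M3

Those voices are B3 and D#4.
B up to D# spans 3 letter names and 4 semitones — a major third.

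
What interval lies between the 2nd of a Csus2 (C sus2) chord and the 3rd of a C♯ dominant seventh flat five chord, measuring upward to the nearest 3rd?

The 2nd of Csus2 (C sus2) is D; the 3rd of C♯ dominant seventh flat five is E♯.
D up to E♯ is 3 semitones, a half step wider than a major second, so the interval is augmented.

augmented 2nd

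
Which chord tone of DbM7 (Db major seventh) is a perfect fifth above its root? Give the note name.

The chord tones of Db major seventh are Db-F-Ab-C.
The root is Db. A perfect fifth above Db is Ab.
Ab is the chord's 5th.

Ab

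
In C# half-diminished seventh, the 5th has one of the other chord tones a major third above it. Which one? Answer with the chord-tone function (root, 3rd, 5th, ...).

The chord tones of C# half-diminished seventh are C# E G B.
The 5th is G. A major third above G is B.
B is the chord's 7th.

7th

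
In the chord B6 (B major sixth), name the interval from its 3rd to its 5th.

minor third

B major sixth: B D# F# G#.
So we need the interval from D# up to F#.
D# up to F# is 3 semitones, a half step narrower than a major third, so the interval is minor.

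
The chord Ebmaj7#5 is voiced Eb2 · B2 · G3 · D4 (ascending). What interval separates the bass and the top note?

M14

The outer voices are Eb2 and D4.
Counting 14 letters and 23 half steps from Eb gives a major fourteenth.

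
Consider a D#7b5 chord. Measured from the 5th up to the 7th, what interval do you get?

major third

Spelling the chord: D# F## A C#.
So we need the interval from A up to C#.
A up to C# spans 3 letter names and 4 semitones — a major third.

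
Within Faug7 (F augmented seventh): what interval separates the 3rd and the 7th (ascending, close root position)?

d5

F+7: F–A–C♯–E♭.
The 3rd is A and the 7th is E♭.
From A to E♭: 6 semitones over a fifth = diminished.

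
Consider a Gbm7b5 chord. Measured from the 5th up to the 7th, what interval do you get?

Spelling the chord: Gb–Bbb–Dbb–Fb.
So we need the interval from Dbb up to Fb.
Dbb up to Fb spans 3 letter names and 4 semitones — a major third.

M3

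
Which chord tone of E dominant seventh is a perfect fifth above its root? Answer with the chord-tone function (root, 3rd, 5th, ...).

E7 (E dominant seventh) is spelled E G# B D.
The root is E. A perfect fifth above E is B.
B is the chord's 5th.

5th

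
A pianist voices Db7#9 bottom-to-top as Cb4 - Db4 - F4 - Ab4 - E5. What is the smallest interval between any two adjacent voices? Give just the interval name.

major second

Adjacent intervals: Cb4→Db4 = major second; Db4→F4 = major third; F4→Ab4 = minor third; Ab4→E5 = augmented fifth.
The smallest is Cb4 to Db4, a major second (2 semitones).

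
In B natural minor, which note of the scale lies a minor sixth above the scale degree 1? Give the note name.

The scale is B C# D E F# G A.
The scale degree 1 is B; a minor sixth above that is G — scale degree 6.

G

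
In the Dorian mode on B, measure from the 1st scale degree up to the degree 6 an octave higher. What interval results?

Spelling the Dorian mode on B: B C# D E F# G# A.
That puts B below G#.
B up to G# spans 13 letter names and 21 semitones — a major thirteenth.

major thirteenth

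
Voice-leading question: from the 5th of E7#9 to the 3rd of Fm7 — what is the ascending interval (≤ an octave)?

diminished 7th

E7#9 has B as its 5th, and Fm7 has Ab as its 3rd.
From B to Ab: 9 semitones over a seventh = diminished.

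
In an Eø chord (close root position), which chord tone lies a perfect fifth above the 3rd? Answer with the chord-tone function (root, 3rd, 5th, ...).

Em7b5 (E half-diminished seventh) is spelled E, G, B♭, D.
The 3rd is G. A perfect fifth above G is D.
D is the chord's 7th.

7th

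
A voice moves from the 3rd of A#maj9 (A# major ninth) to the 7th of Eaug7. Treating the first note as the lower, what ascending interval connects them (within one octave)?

diminished 2nd

A#maj9 (A# major ninth) has C## as its 3rd, and Eaug7 has D as its 7th.
2 letter names make it a second; at 0 semitones (a whole step narrower than major) the quality is diminished.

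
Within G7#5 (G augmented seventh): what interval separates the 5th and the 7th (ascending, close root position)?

diminished 3rd

G+7 is spelled G–B–D♯–F.
The 5th is D♯ and the 7th is F.
D♯ up to F is 2 semitones, a whole step narrower than a major third, so the interval is diminished.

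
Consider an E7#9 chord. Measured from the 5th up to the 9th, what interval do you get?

Spelling the chord: E G# B D F##.
5th = B; 9th = F##.
5 letter names make it a fifth; at 8 semitones (a half step wider than perfect) the quality is augmented.

augmented 5th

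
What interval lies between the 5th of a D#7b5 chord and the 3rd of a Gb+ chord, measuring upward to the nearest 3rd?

D#7b5 has A as its 5th, and Gb+ has Bb as its 3rd.
A up to Bb is 1 semitone, a half step narrower than a major second, so the interval is minor.

minor second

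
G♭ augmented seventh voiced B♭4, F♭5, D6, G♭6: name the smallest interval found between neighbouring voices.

Adjacent intervals: B♭4→F♭5 = diminished fifth; F♭5→D6 = augmented sixth; D6→G♭6 = diminished fourth.
The smallest is D6 to G♭6, a diminished fourth (4 semitones).

diminished 4th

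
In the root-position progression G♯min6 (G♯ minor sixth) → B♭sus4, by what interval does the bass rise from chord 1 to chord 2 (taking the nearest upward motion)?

The roots are G♯ and B♭.
G♯ up to B♭ is 2 semitones, a whole step narrower than a major third, so the interval is diminished.

diminished 3rd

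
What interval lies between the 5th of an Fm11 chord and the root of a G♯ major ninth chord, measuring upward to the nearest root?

Fm11 has C as its 5th, and G♯ major ninth has G♯ as its root.
5 letter names make it a fifth; at 8 semitones (a half step wider than perfect) the quality is augmented.

A5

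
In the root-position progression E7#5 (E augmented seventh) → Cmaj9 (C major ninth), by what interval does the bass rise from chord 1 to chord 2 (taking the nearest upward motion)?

minor sixth

The roots are E and C.
6 letter names make it a sixth; at 8 semitones (a half step narrower than major) the quality is minor.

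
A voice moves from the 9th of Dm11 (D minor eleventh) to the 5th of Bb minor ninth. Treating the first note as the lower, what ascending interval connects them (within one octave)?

Dm11 (D minor eleventh) has E as its 9th, and Bb minor ninth has F as its 5th.
2 letter names make it a second; at 1 semitone (a half step narrower than major) the quality is minor.

minor second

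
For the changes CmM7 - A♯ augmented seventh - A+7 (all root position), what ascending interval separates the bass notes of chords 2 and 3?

diminished octave

The roots are A♯ and A.
From A♯ to A: 11 semitones over an octave = diminished.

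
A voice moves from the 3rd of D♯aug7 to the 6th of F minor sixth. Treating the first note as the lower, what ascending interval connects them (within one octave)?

D♯aug7 has F𝄪 as its 3rd, and F minor sixth has D as its 6th.
6 letter names make it a sixth; at 7 semitones (a whole step narrower than major) the quality is diminished.

d6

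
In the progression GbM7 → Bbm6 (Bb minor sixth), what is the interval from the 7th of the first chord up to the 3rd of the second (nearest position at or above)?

The 7th of GbM7 is F; the 3rd of Bbm6 (Bb minor sixth) is Db.
F up to Db is 8 semitones, a half step narrower than a major sixth, so the interval is minor.

minor 6th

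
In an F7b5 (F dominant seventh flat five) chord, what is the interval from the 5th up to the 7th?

The chord tones of F7b5 are F–A–Cb–Eb.
That puts Cb below Eb.
Cb up to Eb spans 3 letter names and 4 semitones — a major third.

M3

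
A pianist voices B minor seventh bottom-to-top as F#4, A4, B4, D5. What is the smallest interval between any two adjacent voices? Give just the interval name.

Adjacent intervals: F#4→A4 = minor third; A4→B4 = major second; B4→D5 = minor third.
The smallest is A4 to B4, a major second (2 semitones).

major second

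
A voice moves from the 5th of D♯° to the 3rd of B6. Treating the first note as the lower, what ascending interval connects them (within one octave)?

augmented fourth

The 5th of D♯° is A; the 3rd of B6 is D♯.
A up to D♯ is 6 semitones, a half step wider than a perfect fourth, so the interval is augmented.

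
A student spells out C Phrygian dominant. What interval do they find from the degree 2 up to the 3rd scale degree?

augmented second

The scale runs C Db E F G Ab Bb.
So we need the interval from Db up to E.
2 letter names make it a second; at 3 semitones (a half step wider than major) the quality is augmented.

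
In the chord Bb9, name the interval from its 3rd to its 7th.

d5

The chord tones of Bb9 (Bb dominant ninth) are Bb–D–F–Ab–C.
The 3rd is D and the 7th is Ab.
D up to Ab is 6 semitones, a half step narrower than a perfect fifth, so the interval is diminished.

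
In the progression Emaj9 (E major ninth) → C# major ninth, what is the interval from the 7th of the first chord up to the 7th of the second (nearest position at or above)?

major sixth

Emaj9 (E major ninth) has D# as its 7th, and C# major ninth has B# as its 7th.
Counting 6 letters and 9 half steps from D# gives a major sixth.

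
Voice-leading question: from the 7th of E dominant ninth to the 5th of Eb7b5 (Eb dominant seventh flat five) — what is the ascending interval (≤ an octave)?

diminished sixth

The 7th of E dominant ninth is D; the 5th of Eb7b5 (Eb dominant seventh flat five) is Bbb.
From D to Bbb: 7 semitones over a sixth = diminished.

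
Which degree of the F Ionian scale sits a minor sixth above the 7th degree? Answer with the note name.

The scale is F G A B♭ C D E.
The 7th degree is E; a minor sixth above that is C — scale degree 5.

C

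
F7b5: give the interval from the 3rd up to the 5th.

diminished third

F7b5 is spelled F-A-Cb-Eb.
That puts A below Cb.
3 letter names make it a third; at 2 semitones (a whole step narrower than major) the quality is diminished.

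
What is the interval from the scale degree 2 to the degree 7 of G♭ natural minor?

minor sixth

The scale runs G♭ A♭ B𝄫 C♭ D♭ E𝄫 F♭.
So we need the interval from A♭ up to F♭.
From A♭ to F♭: 8 semitones over a sixth = minor.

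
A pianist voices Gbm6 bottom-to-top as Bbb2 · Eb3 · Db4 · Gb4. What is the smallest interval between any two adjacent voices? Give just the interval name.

perfect fourth

Adjacent intervals: Bbb2→Eb3 = augmented fourth; Eb3→Db4 = minor seventh; Db4→Gb4 = perfect fourth.
The smallest is Db4 to Gb4, a perfect fourth (5 semitones).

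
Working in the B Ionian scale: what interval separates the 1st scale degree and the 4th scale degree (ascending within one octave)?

perfect fourth

B major: B C♯ D♯ E F♯ G♯ A♯.
The 1st scale degree is B and the degree 4 is E.
From B to E is 5 semitones, exactly the perfect fourth.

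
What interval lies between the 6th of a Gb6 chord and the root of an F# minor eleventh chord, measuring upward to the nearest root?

Gb6 has Eb as its 6th, and F# minor eleventh has F# as its root.
Eb up to F# is 3 semitones, a half step wider than a major second, so the interval is augmented.

augmented second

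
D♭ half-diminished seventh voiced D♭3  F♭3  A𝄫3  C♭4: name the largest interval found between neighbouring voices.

Adjacent intervals: D♭3→F♭3 = minor third; F♭3→A𝄫3 = minor third; A𝄫3→C♭4 = major third.
The largest is A𝄫3 to C♭4, a major third (4 semitones).

major 3rd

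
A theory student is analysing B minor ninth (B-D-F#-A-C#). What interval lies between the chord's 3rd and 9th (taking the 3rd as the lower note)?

3rd = D; 9th = C#.
D up to C# spans 7 letter names and 11 semitones — a major seventh.

major 7th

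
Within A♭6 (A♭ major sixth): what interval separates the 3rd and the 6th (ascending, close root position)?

Spelling the chord: A♭–C–E♭–F.
The 3rd is C and the 6th is F.
C up to F spans 4 letter names and 5 semitones — a perfect fourth.

perfect fourth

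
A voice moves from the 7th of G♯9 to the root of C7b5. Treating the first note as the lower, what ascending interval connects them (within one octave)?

diminished 5th

G♯9 has F♯ as its 7th, and C7b5 has C as its root.
From F♯ to C: 6 semitones over a fifth = diminished.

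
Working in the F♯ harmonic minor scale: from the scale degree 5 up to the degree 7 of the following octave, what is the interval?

Spelling the F♯ harmonic minor scale: F♯ G♯ A B C♯ D E♯.
So we need the interval from C♯ up to E♯.
C♯ up to E♯ spans 10 letter names and 16 semitones — a major tenth.

major tenth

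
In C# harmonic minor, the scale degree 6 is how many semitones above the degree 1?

8

The scale is C# D# E F# G# A B#.
C# up to A is a minor sixth — 8 semitones.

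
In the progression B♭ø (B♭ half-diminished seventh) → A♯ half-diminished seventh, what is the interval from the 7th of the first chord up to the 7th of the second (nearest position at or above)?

B♭ø (B♭ half-diminished seventh) has A♭ as its 7th, and A♯ half-diminished seventh has G♯ as its 7th.
A♭ up to G♯ is 12 semitones, a half step wider than a major seventh, so the interval is augmented.

A7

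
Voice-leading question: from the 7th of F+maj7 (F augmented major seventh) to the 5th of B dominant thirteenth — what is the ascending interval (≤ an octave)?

F+maj7 (F augmented major seventh) has E as its 7th, and B dominant thirteenth has F# as its 5th.
Counting 2 letters and 2 half steps from E gives a major second.

major second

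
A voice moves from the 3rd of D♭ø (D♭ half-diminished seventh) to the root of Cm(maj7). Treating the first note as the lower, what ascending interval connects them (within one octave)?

augmented fifth

The 3rd of D♭ø (D♭ half-diminished seventh) is F♭; the root of Cm(maj7) is C.
From F♭ to C: 8 semitones over a fifth = augmented.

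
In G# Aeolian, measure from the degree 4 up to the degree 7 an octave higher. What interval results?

Spelling G# Aeolian: G# A# B C# D# E F#.
Degree 4 = C#; scale degree 7 (up an octave) = F#.
Counting 11 letters and 17 half steps from C# gives a perfect eleventh.

P11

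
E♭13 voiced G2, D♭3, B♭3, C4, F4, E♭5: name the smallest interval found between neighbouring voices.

major second

Adjacent intervals: G2→D♭3 = diminished fifth; D♭3→B♭3 = major sixth; B♭3→C4 = major second; C4→F4 = perfect fourth; F4→E♭5 = minor seventh.
The smallest is B♭3 to C4, a major second (2 semitones).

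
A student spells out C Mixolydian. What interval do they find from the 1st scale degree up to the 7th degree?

minor 7th

Spelling C Mixolydian: C D E F G A B♭.
So we need the interval from C up to B♭.
From C to B♭: 10 semitones over a seventh = minor.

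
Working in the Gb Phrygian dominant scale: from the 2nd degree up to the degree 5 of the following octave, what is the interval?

augmented 11th

Spelling the Gb Phrygian dominant scale: Gb Abb Bb Cb Db Ebb Fb.
That puts Abb below Db.
From Abb to Db: 18 semitones over an eleventh = augmented.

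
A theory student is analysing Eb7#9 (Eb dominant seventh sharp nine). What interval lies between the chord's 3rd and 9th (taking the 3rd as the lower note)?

major seventh

The chord tones of Eb7#9 are Eb-G-Bb-Db-F#.
3rd = G; 9th = F#.
Counting 7 letters and 11 half steps from G gives a major seventh.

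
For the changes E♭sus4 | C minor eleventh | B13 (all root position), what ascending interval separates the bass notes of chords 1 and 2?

The roots are E♭ and C.
Counting 6 letters and 9 half steps from E♭ gives a major sixth.

M6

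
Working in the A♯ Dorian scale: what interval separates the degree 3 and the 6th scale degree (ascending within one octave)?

A♯ dorian: A♯ B♯ C♯ D♯ E♯ F𝄪 G♯.
The degree 3 is C♯ and the degree 6 is F𝄪.
4 letter names make it a fourth; at 6 semitones (a half step wider than perfect) the quality is augmented.

augmented fourth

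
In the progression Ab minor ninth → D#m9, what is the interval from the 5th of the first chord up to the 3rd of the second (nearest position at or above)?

Ab minor ninth has Eb as its 5th, and D#m9 has F# as its 3rd.
Eb up to F# is 3 semitones, a half step wider than a major second, so the interval is augmented.

augmented second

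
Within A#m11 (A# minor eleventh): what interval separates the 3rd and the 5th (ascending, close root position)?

A# minor eleventh: A#-C#-E#-G#-B#-D#.
The 3rd is C# and the 5th is E#.
C# up to E# spans 3 letter names and 4 semitones — a major third.

M3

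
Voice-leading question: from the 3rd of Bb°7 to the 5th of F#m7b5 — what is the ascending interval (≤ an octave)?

M7

The 3rd of Bb°7 is Db; the 5th of F#m7b5 is C.
From Db to C is 11 semitones, exactly the major seventh.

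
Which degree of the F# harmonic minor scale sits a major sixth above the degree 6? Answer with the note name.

B

The scale is F# G# A B C# D E#.
The degree 6 is D; a major sixth above that is B — scale degree 4.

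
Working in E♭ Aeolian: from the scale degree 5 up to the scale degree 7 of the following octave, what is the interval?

Spelling E♭ Aeolian: E♭ F G♭ A♭ B♭ C♭ D♭.
That puts B♭ below D♭.
From B♭ to D♭: 15 semitones over a tenth = minor.

minor 10th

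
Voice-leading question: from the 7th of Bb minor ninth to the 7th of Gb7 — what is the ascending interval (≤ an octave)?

minor sixth

The 7th of Bb minor ninth is Ab; the 7th of Gb7 is Fb.
Ab up to Fb is 8 semitones, a half step narrower than a major sixth, so the interval is minor.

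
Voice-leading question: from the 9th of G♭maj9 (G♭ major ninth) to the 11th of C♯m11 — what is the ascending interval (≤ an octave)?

G♭maj9 (G♭ major ninth) has A♭ as its 9th, and C♯m11 has F♯ as its 11th.
6 letter names make it a sixth; at 10 semitones (a half step wider than major) the quality is augmented.

augmented 6th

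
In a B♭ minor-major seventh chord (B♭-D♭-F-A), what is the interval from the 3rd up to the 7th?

augmented 5th

The 3rd is D♭ and the 7th is A.
From D♭ to A: 8 semitones over a fifth = augmented.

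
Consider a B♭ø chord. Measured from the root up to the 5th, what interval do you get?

diminished 5th

B♭m7b5 (B♭ half-diminished seventh) is spelled B♭-D♭-F♭-A♭.
That puts B♭ below F♭.
5 letter names make it a fifth; at 6 semitones (a half step narrower than perfect) the quality is diminished.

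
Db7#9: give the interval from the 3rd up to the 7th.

diminished fifth

Spelling the chord: Db–F–Ab–Cb–E.
That puts F below Cb.
From F to Cb: 6 semitones over a fifth = diminished.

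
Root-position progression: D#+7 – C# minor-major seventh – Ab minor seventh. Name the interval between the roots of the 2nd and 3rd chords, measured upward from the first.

diminished sixth

The roots are C# and Ab.
From C# to Ab: 7 semitones over a sixth = diminished.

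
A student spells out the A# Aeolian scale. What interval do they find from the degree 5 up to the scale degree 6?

Spelling the A# Aeolian scale: A# B# C# D# E# F# G#.
So we need the interval from E# up to F#.
2 letter names make it a second; at 1 semitone (a half step narrower than major) the quality is minor.

m2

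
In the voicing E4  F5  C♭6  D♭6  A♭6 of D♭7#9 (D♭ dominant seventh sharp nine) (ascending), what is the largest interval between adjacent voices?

minor 9th

Adjacent intervals: E4→F5 = minor ninth; F5→C♭6 = diminished fifth; C♭6→D♭6 = major second; D♭6→A♭6 = perfect fifth.
The largest is E4 to F5, a minor ninth (13 semitones).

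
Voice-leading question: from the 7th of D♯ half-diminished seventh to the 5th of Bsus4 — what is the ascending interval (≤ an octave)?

D♯ half-diminished seventh has C♯ as its 7th, and Bsus4 has F♯ as its 5th.
From C♯ to F♯ is 5 semitones, exactly the perfect fourth.

perfect fourth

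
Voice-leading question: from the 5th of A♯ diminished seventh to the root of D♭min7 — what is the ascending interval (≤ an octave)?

A♯ diminished seventh has E as its 5th, and D♭min7 has D♭ as its root.
E up to D♭ is 9 semitones, a whole step narrower than a major seventh, so the interval is diminished.

diminished seventh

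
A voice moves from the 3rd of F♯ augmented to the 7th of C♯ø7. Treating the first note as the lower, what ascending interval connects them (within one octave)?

minor second

The 3rd of F♯ augmented is A♯; the 7th of C♯ø7 is B.
2 letter names make it a second; at 1 semitone (a half step narrower than major) the quality is minor.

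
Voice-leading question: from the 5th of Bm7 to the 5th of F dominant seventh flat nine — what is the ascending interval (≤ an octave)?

diminished 5th

The 5th of Bm7 is F♯; the 5th of F dominant seventh flat nine is C.
5 letter names make it a fifth; at 6 semitones (a half step narrower than perfect) the quality is diminished.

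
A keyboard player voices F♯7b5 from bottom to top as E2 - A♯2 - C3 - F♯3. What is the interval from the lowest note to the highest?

The outer voices are E2 and F♯3.
Counting 9 letters and 14 half steps from E gives a major ninth.

major 9th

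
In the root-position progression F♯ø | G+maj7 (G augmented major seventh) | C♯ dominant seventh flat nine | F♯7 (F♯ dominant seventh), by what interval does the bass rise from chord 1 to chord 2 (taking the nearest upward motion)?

The roots are F♯ and G.
From F♯ to G: 1 semitone over a second = minor.

minor 2nd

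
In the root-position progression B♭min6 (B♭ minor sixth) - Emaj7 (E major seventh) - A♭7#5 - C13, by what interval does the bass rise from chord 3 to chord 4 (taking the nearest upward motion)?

The roots are A♭ and C.
From A♭ to C is 4 semitones, exactly the major third.

M3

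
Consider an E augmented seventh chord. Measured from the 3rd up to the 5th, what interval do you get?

major third

Eaug7 is spelled E–G♯–B♯–D.
The 3rd is G♯ and the 5th is B♯.
Counting 3 letters and 4 half steps from G♯ gives a major third.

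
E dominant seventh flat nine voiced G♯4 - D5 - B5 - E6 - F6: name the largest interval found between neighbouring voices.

Adjacent intervals: G♯4→D5 = diminished fifth; D5→B5 = major sixth; B5→E6 = perfect fourth; E6→F6 = minor second.
The largest is D5 to B5, a major sixth (9 semitones).

major sixth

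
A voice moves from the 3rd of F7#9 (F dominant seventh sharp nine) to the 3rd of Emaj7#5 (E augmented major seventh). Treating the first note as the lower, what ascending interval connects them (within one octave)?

major 7th

The 3rd of F7#9 (F dominant seventh sharp nine) is A; the 3rd of Emaj7#5 (E augmented major seventh) is G#.
Counting 7 letters and 11 half steps from A gives a major seventh.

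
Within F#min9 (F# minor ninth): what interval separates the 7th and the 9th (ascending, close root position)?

major third

F#min9: F#–A–C#–E–G#.
So we need the interval from E up to G#.
E up to G# spans 3 letter names and 4 semitones — a major third.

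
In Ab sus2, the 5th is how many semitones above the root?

Spelling the chord: Ab–Bb–Eb.
Ab to Eb is a perfect fifth: 7 semitones.

7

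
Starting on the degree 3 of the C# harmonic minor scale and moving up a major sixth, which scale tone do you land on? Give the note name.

The scale is C# D# E F# G# A B#.
The degree 3 is E; a major sixth above that is C# — scale degree 1.

C#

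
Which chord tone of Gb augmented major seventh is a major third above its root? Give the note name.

Bb

Gbmaj7#5 (Gb augmented major seventh) is spelled Gb Bb D F.
The root is Gb. A major third above Gb is Bb.
Bb is the chord's 3rd.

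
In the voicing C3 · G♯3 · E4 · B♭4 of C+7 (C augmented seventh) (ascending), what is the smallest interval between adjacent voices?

Adjacent intervals: C3→G♯3 = augmented fifth; G♯3→E4 = minor sixth; E4→B♭4 = diminished fifth.
The smallest is E4 to B♭4, a diminished fifth (6 semitones).

diminished fifth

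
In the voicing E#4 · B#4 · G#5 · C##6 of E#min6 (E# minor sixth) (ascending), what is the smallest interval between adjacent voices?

Adjacent intervals: E#4→B#4 = perfect fifth; B#4→G#5 = minor sixth; G#5→C##6 = augmented fourth.
The smallest is G#5 to C##6, an augmented fourth (6 semitones).

augmented fourth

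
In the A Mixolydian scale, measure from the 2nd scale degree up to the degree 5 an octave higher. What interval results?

perfect eleventh

Spelling the A Mixolydian scale: A B C# D E F# G.
So we need the interval from B up to E.
B up to E spans 11 letter names and 17 semitones — a perfect eleventh.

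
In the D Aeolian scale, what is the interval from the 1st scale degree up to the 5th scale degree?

D natural minor: D E F G A Bb C.
1st scale degree = D; 5th scale degree = A.
D up to A spans 5 letter names and 7 semitones — a perfect fifth.

perfect fifth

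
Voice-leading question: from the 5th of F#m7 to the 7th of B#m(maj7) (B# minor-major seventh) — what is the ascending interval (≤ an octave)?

F#m7 has C# as its 5th, and B#m(maj7) (B# minor-major seventh) has A## as its 7th.
C# up to A## is 10 semitones, a half step wider than a major sixth, so the interval is augmented.

augmented sixth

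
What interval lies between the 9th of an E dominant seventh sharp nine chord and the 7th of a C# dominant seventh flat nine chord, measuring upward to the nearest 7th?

E dominant seventh sharp nine has F## as its 9th, and C# dominant seventh flat nine has B as its 7th.
4 letter names make it a fourth; at 4 semitones (a half step narrower than perfect) the quality is diminished.

diminished fourth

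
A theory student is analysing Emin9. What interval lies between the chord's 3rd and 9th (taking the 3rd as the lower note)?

M7

The chord tones of Em9 are E-G-B-D-F#.
So we need the interval from G up to F#.
G up to F# spans 7 letter names and 11 semitones — a major seventh.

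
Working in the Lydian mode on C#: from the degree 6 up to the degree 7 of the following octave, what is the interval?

The scale runs C# D# E# F## G# A# B#.
The degree 6 is A# and the scale degree 7 (up an octave) is B#.
A# up to B# spans 9 letter names and 14 semitones — a major ninth.

major ninth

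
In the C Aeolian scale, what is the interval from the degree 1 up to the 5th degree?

P5

C natural minor: C D Eb F G Ab Bb.
So we need the interval from C up to G.
Counting 5 letters and 7 half steps from C gives a perfect fifth.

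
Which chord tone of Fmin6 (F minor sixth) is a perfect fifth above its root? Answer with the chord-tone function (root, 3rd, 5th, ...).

5th

F minor sixth is spelled F-Ab-C-D.
The root is F. A perfect fifth above F is C.
C is the chord's 5th.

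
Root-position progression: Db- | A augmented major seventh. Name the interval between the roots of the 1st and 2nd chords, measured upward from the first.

The roots are Db and A.
5 letter names make it a fifth; at 8 semitones (a half step wider than perfect) the quality is augmented.

augmented fifth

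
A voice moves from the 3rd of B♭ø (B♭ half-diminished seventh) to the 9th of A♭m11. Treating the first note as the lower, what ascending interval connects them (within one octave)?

major sixth

The 3rd of B♭ø (B♭ half-diminished seventh) is D♭; the 9th of A♭m11 is B♭.
D♭ up to B♭ spans 6 letter names and 9 semitones — a major sixth.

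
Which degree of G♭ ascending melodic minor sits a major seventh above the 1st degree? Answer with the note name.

The scale is G♭ A♭ B𝄫 C♭ D♭ E♭ F.
The 1st degree is G♭; a major seventh above that is F — scale degree 7.

F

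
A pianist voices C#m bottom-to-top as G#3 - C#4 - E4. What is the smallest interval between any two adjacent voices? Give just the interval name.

Adjacent intervals: G#3→C#4 = perfect fourth; C#4→E4 = minor third.
The smallest is C#4 to E4, a minor third (3 semitones).

m3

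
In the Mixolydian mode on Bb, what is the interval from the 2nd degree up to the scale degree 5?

perfect fourth

Spelling the Mixolydian mode on Bb: Bb C D Eb F G Ab.
2nd degree = C; 5th scale degree = F.
From C to F is 5 semitones, exactly the perfect fourth.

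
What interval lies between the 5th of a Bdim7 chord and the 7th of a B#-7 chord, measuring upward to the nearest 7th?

The 5th of Bdim7 is F; the 7th of B#-7 is A#.
From F to A#: 5 semitones over a third = augmented.

augmented 3rd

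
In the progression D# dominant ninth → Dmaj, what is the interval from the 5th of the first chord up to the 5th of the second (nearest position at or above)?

diminished 8th

The 5th of D# dominant ninth is A#; the 5th of Dmaj is A.
From A# to A: 11 semitones over an octave = diminished.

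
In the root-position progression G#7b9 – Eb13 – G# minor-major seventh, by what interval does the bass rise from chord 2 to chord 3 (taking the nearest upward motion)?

The roots are Eb and G#.
From Eb to G#: 5 semitones over a third = augmented.

augmented third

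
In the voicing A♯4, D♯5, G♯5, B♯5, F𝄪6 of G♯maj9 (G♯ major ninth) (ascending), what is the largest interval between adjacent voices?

P5

Adjacent intervals: A♯4→D♯5 = perfect fourth; D♯5→G♯5 = perfect fourth; G♯5→B♯5 = major third; B♯5→F𝄪6 = perfect fifth.
The largest is B♯5 to F𝄪6, a perfect fifth (7 semitones).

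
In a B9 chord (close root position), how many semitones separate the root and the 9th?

B9: B-D♯-F♯-A-C♯.
B to C♯ is a major ninth: 14 semitones.

14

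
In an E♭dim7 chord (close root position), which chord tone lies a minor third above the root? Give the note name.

Gb

Spelling the chord: E♭-G♭-B𝄫-D𝄫.
The root is E♭. A minor third above E♭ is G♭.
G♭ is the chord's 3rd.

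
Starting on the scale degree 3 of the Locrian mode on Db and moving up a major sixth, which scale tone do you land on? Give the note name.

Db

The scale is Db Ebb Fb Gb Abb Bbb Cb.
The scale degree 3 is Fb; a major sixth above that is Db — scale degree 1.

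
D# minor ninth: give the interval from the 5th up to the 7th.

Spelling the chord: D#–F#–A#–C#–E#.
So we need the interval from A# up to C#.
From A# to C#: 3 semitones over a third = minor.

minor 3rd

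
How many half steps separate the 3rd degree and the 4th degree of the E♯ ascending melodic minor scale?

The scale is E♯ F𝄪 G♯ A♯ B♯ C𝄪 D𝄪.
G♯ up to A♯ is a major second — 2 semitones.

2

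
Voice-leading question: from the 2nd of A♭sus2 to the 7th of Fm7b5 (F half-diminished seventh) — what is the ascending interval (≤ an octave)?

The 2nd of A♭sus2 is B♭; the 7th of Fm7b5 (F half-diminished seventh) is E♭.
From B♭ to E♭ is 5 semitones, exactly the perfect fourth.

perfect fourth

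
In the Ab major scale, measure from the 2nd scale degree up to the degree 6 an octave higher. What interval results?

The scale runs Ab Bb C Db Eb F G.
That puts Bb below F.
From Bb to F is 19 semitones, exactly the perfect twelfth.

perfect 12th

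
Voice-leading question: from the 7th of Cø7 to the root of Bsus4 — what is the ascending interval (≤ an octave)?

Cø7 has Bb as its 7th, and Bsus4 has B as its root.
Bb up to B is 1 semitone, a half step wider than a perfect unison, so the interval is augmented.

augmented 1st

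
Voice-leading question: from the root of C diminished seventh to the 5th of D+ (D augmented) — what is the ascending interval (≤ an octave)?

C diminished seventh has C as its root, and D+ (D augmented) has A# as its 5th.
C up to A# is 10 semitones, a half step wider than a major sixth, so the interval is augmented.

A6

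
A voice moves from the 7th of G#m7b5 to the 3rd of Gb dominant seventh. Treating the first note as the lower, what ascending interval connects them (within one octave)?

G#m7b5 has F# as its 7th, and Gb dominant seventh has Bb as its 3rd.
From F# to Bb: 4 semitones over a fourth = diminished.

diminished fourth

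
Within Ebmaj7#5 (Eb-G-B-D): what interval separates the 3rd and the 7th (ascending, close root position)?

3rd = G; 7th = D.
From G to D is 7 semitones, exactly the perfect fifth.

P5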